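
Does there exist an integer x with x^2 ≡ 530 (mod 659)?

yes

Factor out 2: 530 = 2·265. Since 659 ≡ 3 (mod 8), (2/659) = -1. Now have -(265/659).
265 ≡ 1 (mod 4), so quadratic reciprocity gives (265/659) = (659/265). Reduce: 659 ≡ 129 (mod 265). Now have -(129/265).
129 ≡ 1 (mod 4), so quadratic reciprocity gives (129/265) = (265/129). Reduce: 265 ≡ 7 (mod 129). Now have -(7/129).
129 ≡ 1 (mod 4), so quadratic reciprocity gives (7/129) = (129/7). Reduce: 129 ≡ 3 (mod 7). Now have -(3/7).
Both 3 ≡ 3 and 7 ≡ 3 (mod 4), so reciprocity gives (3/7) = -(7/3). Reduce: 7 ≡ 1 (mod 3). Now have (1/3).
(1/3) = 1. Collecting the sign factors: 1.
The Legendre symbol is 1, so x^2 ≡ 530 (mod 659) has solution.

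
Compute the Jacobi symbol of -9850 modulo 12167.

-1

(-9850/12167)
  = (2317/12167)    [-9850 ≡ 2317 mod 12167]
  = (12167/2317)    [QR: 2317 ≡ 1 mod 4, sign kept]
  = (582/2317)    [12167 ≡ 582 mod 2317]
  = -(291/2317)    [2317 ≡ 5 mod 8 ⇒ (2/2317) = -1]
  = -(2317/291)    [QR: 2317 ≡ 1 mod 4, sign kept]
  = -(280/291)    [2317 ≡ 280 mod 291]
  = (35/291)    [291 ≡ 3 mod 8 ⇒ (2/291)^3 = -1]
  = -(291/35)    [QR: both ≡ 3 mod 4, sign flips]
  = -(11/35)    [291 ≡ 11 mod 35]
  = (35/11)    [QR: both ≡ 3 mod 4, sign flips]
  = (2/11)    [35 ≡ 2 mod 11]
  = -(1/11)    [11 ≡ 3 mod 8 ⇒ (2/11) = -1]
  = -1    [(1/11) = 1]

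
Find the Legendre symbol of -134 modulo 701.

1

Pull out -1: (-134 / 701) = (-1 / 701)·(134 / 701). Since 701 ≡ 1 (mod 4), (-1 / 701) = +1. Now have (134 / 701).
Factor out 2: 134 = 2·67. Since 701 ≡ 5 (mod 8), (2 / 701) = -1. Now have -(67 / 701).
701 ≡ 1 (mod 4), so quadratic reciprocity gives (67 / 701) = (701 / 67). Reduce: 701 ≡ 31 (mod 67). Now have -(31 / 67).
Both 31 ≡ 3 and 67 ≡ 3 (mod 4), so reciprocity gives (31 / 67) = -(67 / 31). Reduce: 67 ≡ 5 (mod 31). Now have (5 / 31).
5 ≡ 1 (mod 4), so quadratic reciprocity gives (5 / 31) = (31 / 5). Reduce: 31 ≡ 1 (mod 5). Now have (1 / 5).
(1 / 5) = 1. Collecting the sign factors: 1.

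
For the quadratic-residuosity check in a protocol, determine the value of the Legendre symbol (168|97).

-1

(168|97)
  = (71|97)    [168 ≡ 71 mod 97]
  = (97|71)    [QR: 97 ≡ 1 mod 4, sign kept]
  = (26|71)    [97 ≡ 26 mod 71]
  = (13|71)    [71 ≡ 7 mod 8 ⇒ (2|71) = +1]
  = (71|13)    [QR: 13 ≡ 1 mod 4, sign kept]
  = (6|13)    [71 ≡ 6 mod 13]
  = -(3|13)    [13 ≡ 5 mod 8 ⇒ (2|13) = -1]
  = -(13|3)    [QR: 13 ≡ 1 mod 4, sign kept]
  = -(1|3)    [13 ≡ 1 mod 3]
  = -1    [(1|3) = 1]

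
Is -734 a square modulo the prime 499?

Pull out -1: (-734/499) = (-1/499)·(734/499). Since 499 ≡ 3 (mod 4), (-1/499) = -1. Now have -(734/499).
Reduce the numerator: 734 ≡ 235 (mod 499), so (734/499) = (235/499).
Both 235 ≡ 3 and 499 ≡ 3 (mod 4), so reciprocity gives (235/499) = -(499/235). Reduce: 499 ≡ 29 (mod 235). Now have (29/235).
29 ≡ 1 (mod 4), so quadratic reciprocity gives (29/235) = (235/29). Reduce: 235 ≡ 3 (mod 29). Now have (3/29).
29 ≡ 1 (mod 4), so quadratic reciprocity gives (3/29) = (29/3). Reduce: 29 ≡ 2 (mod 3). Now have (2/3).
Factor out 2: 2 = 2. Since 3 ≡ 3 (mod 8), (2/3) = -1. Now have -(1/3).
(1/3) = 1. Collecting the sign factors: -1.
The Legendre symbol is -1, so x^2 ≡ -734 (mod 499) has no solution.

no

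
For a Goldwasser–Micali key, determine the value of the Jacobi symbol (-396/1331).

0

(-396/1331)
  = -(396/1331)    [1331 ≡ 3 mod 4 ⇒ (-1/1331) = -1]
  = -(99/1331)    [1331 ≡ 3 mod 8 ⇒ (2/1331)^2 = +1]
  = (1331/99)    [QR: both ≡ 3 mod 4, sign flips]
  = (44/99)    [1331 ≡ 44 mod 99]
  = (11/99)    [99 ≡ 3 mod 8 ⇒ (2/99)^2 = +1]
  = -(99/11)    [QR: both ≡ 3 mod 4, sign flips]
  = -(0/11)    [99 ≡ 0 mod 11]
  = 0    [numerator 0, gcd > 1]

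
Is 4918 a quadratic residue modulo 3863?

(4918/3863)
  = (1055/3863)    [4918 ≡ 1055 mod 3863]
  = -(3863/1055)    [QR: both ≡ 3 mod 4, sign flips]
  = -(698/1055)    [3863 ≡ 698 mod 1055]
  = -(349/1055)    [1055 ≡ 7 mod 8 ⇒ (2/1055) = +1]
  = -(1055/349)    [QR: 349 ≡ 1 mod 4, sign kept]
  = -(8/349)    [1055 ≡ 8 mod 349]
  = (1/349)    [349 ≡ 5 mod 8 ⇒ (2/349)^3 = -1]
  = 1    [(1/349) = 1]
(4918/3863) = 1, and 3863 is prime, so 4918 is a quadratic residue mod 3863.

yes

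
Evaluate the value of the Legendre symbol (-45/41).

1

(-45/41)
  = (37/41)    [-45 ≡ 37 mod 41]
  = (41/37)    [QR: 37 ≡ 1 mod 4, sign kept]
  = (4/37)    [41 ≡ 4 mod 37]
  = (1/37)    [37 ≡ 5 mod 8 ⇒ (2/37)^2 = +1]
  = 1    [(1/37) = 1]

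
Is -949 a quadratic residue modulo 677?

(-949|677)
  = (949|677)    [677 ≡ 1 mod 4 ⇒ (-1|677) = +1]
  = (272|677)    [949 ≡ 272 mod 677]
  = (17|677)    [677 ≡ 5 mod 8 ⇒ (2|677)^4 = +1]
  = (677|17)    [QR: 17 ≡ 1 mod 4, sign kept]
  = (14|17)    [677 ≡ 14 mod 17]
  = (7|17)    [17 ≡ 1 mod 8 ⇒ (2|17) = +1]
  = (17|7)    [QR: 17 ≡ 1 mod 4, sign kept]
  = (3|7)    [17 ≡ 3 mod 7]
  = -(7|3)    [QR: both ≡ 3 mod 4, sign flips]
  = -(1|3)    [7 ≡ 1 mod 3]
  = -1    [(1|3) = 1]
(-949|677) = -1, and 677 is prime, so -949 is not a quadratic residue mod 677.

no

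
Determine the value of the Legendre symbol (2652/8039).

-1

(2652/8039)
  = (663/8039)    [8039 ≡ 7 mod 8 ⇒ (2/8039)^2 = +1]
  = -(8039/663)    [QR: both ≡ 3 mod 4, sign flips]
  = -(83/663)    [8039 ≡ 83 mod 663]
  = (663/83)    [QR: both ≡ 3 mod 4, sign flips]
  = (82/83)    [663 ≡ 82 mod 83]
  = -(41/83)    [83 ≡ 3 mod 8 ⇒ (2/83) = -1]
  = -(83/41)    [QR: 41 ≡ 1 mod 4, sign kept]
  = -(1/41)    [83 ≡ 1 mod 41]
  = -1    [(1/41) = 1]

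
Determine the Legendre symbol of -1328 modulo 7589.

1

Reduce the numerator: -1328 ≡ 6261 (mod 7589), so (-1328 / 7589) = (6261 / 7589).
6261 ≡ 1 (mod 4), so quadratic reciprocity gives (6261 / 7589) = (7589 / 6261). Reduce: 7589 ≡ 1328 (mod 6261). Now have (1328 / 6261).
Factor out 2: 1328 = 2^4·83. Since 6261 ≡ 5 (mod 8), (2 / 6261) = -1, and (2 / 6261)^4 = +1. Now have (83 / 6261).
6261 ≡ 1 (mod 4), so quadratic reciprocity gives (83 / 6261) = (6261 / 83). Reduce: 6261 ≡ 36 (mod 83). Now have (36 / 83).
Factor out 2: 36 = 2^2·9. Since 83 ≡ 3 (mod 8), (2 / 83) = -1, and (2 / 83)^2 = +1. Now have (9 / 83).
9 ≡ 1 (mod 4), so quadratic reciprocity gives (9 / 83) = (83 / 9). Reduce: 83 ≡ 2 (mod 9). Now have (2 / 9).
Factor out 2: 2 = 2. Since 9 ≡ 1 (mod 8), (2 / 9) = +1. Now have (1 / 9).
(1 / 9) = 1. Collecting the sign factors: 1.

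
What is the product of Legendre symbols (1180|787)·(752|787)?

1

By multiplicativity, (1180·752|787) = (1180|787)·(752|787).
First factor (1180|787):
(1180|787)
  = (393|787)    [1180 ≡ 393 mod 787]
  = (787|393)    [QR: 393 ≡ 1 mod 4, sign kept]
  = (1|393)    [787 ≡ 1 mod 393]
  = 1    [(1|393) = 1]
Second factor (752|787):
(752|787)
  = (47|787)    [787 ≡ 3 mod 8 ⇒ (2|787)^4 = +1]
  = -(787|47)    [QR: both ≡ 3 mod 4, sign flips]
  = -(35|47)    [787 ≡ 35 mod 47]
  = (47|35)    [QR: both ≡ 3 mod 4, sign flips]
  = (12|35)    [47 ≡ 12 mod 35]
  = (3|35)    [35 ≡ 3 mod 8 ⇒ (2|35)^2 = +1]
  = -(35|3)    [QR: both ≡ 3 mod 4, sign flips]
  = -(2|3)    [35 ≡ 2 mod 3]
  = (1|3)    [3 ≡ 3 mod 8 ⇒ (2|3) = -1]
  = 1    [(1|3) = 1]
Product: (1)·(1) = 1.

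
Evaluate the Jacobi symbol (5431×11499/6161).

-1

By multiplicativity, (5431·11499/6161) = (5431/6161)·(11499/6161).
First factor (5431/6161):
6161 ≡ 1 (mod 4), so quadratic reciprocity gives (5431/6161) = (6161/5431). Reduce: 6161 ≡ 730 (mod 5431). Now have (730/5431).
Factor out 2: 730 = 2·365. Since 5431 ≡ 7 (mod 8), (2/5431) = +1. Now have (365/5431).
365 ≡ 1 (mod 4), so quadratic reciprocity gives (365/5431) = (5431/365). Reduce: 5431 ≡ 321 (mod 365). Now have (321/365).
321 ≡ 1 (mod 4), so quadratic reciprocity gives (321/365) = (365/321). Reduce: 365 ≡ 44 (mod 321). Now have (44/321).
Factor out 2: 44 = 2^2·11. Since 321 ≡ 1 (mod 8), (2/321) = +1, and (2/321)^2 = +1. Now have (11/321).
321 ≡ 1 (mod 4), so quadratic reciprocity gives (11/321) = (321/11). Reduce: 321 ≡ 2 (mod 11). Now have (2/11).
Factor out 2: 2 = 2. Since 11 ≡ 3 (mod 8), (2/11) = -1. Now have -(1/11).
(1/11) = 1. Collecting the sign factors: -1.
Second factor (11499/6161):
Reduce the numerator: 11499 ≡ 5338 (mod 6161), so (11499/6161) = (5338/6161).
Factor out 2: 5338 = 2·2669. Since 6161 ≡ 1 (mod 8), (2/6161) = +1. Now have (2669/6161).
2669 ≡ 1 (mod 4), so quadratic reciprocity gives (2669/6161) = (6161/2669). Reduce: 6161 ≡ 823 (mod 2669). Now have (823/2669).
2669 ≡ 1 (mod 4), so quadratic reciprocity gives (823/2669) = (2669/823). Reduce: 2669 ≡ 200 (mod 823). Now have (200/823).
Factor out 2: 200 = 2^3·25. Since 823 ≡ 7 (mod 8), (2/823) = +1, and (2/823)^3 = +1. Now have (25/823).
25 ≡ 1 (mod 4), so quadratic reciprocity gives (25/823) = (823/25). Reduce: 823 ≡ 23 (mod 25). Now have (23/25).
25 ≡ 1 (mod 4), so quadratic reciprocity gives (23/25) = (25/23). Reduce: 25 ≡ 2 (mod 23). Now have (2/23).
Factor out 2: 2 = 2. Since 23 ≡ 7 (mod 8), (2/23) = +1. Now have (1/23).
(1/23) = 1. Collecting the sign factors: 1.
Product: (-1)·(1) = -1.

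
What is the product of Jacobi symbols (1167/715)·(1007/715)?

1

By multiplicativity, (1167·1007/715) = (1167/715)·(1007/715).
First factor (1167/715):
(1167/715)
  = (452/715)    [1167 ≡ 452 mod 715]
  = (113/715)    [715 ≡ 3 mod 8 ⇒ (2/715)^2 = +1]
  = (715/113)    [QR: 113 ≡ 1 mod 4, sign kept]
  = (37/113)    [715 ≡ 37 mod 113]
  = (113/37)    [QR: 37 ≡ 1 mod 4, sign kept]
  = (2/37)    [113 ≡ 2 mod 37]
  = -(1/37)    [37 ≡ 5 mod 8 ⇒ (2/37) = -1]
  = -1    [(1/37) = 1]
Second factor (1007/715):
(1007/715)
  = (292/715)    [1007 ≡ 292 mod 715]
  = (73/715)    [715 ≡ 3 mod 8 ⇒ (2/715)^2 = +1]
  = (715/73)    [QR: 73 ≡ 1 mod 4, sign kept]
  = (58/73)    [715 ≡ 58 mod 73]
  = (29/73)    [73 ≡ 1 mod 8 ⇒ (2/73) = +1]
  = (73/29)    [QR: 29 ≡ 1 mod 4, sign kept]
  = (15/29)    [73 ≡ 15 mod 29]
  = (29/15)    [QR: 29 ≡ 1 mod 4, sign kept]
  = (14/15)    [29 ≡ 14 mod 15]
  = (7/15)    [15 ≡ 7 mod 8 ⇒ (2/15) = +1]
  = -(15/7)    [QR: both ≡ 3 mod 4, sign flips]
  = -(1/7)    [15 ≡ 1 mod 7]
  = -1    [(1/7) = 1]
Product: (-1)·(-1) = 1.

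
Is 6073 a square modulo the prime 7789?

no

(6073/7789)
  = (7789/6073)    [QR: 6073 ≡ 1 mod 4, sign kept]
  = (1716/6073)    [7789 ≡ 1716 mod 6073]
  = (429/6073)    [6073 ≡ 1 mod 8 ⇒ (2/6073)^2 = +1]
  = (6073/429)    [QR: 429 ≡ 1 mod 4, sign kept]
  = (67/429)    [6073 ≡ 67 mod 429]
  = (429/67)    [QR: 429 ≡ 1 mod 4, sign kept]
  = (27/67)    [429 ≡ 27 mod 67]
  = -(67/27)    [QR: both ≡ 3 mod 4, sign flips]
  = -(13/27)    [67 ≡ 13 mod 27]
  = -(27/13)    [QR: 13 ≡ 1 mod 4, sign kept]
  = -(1/13)    [27 ≡ 1 mod 13]
  = -1    [(1/13) = 1]
The Legendre symbol is -1, so x^2 ≡ 6073 (mod 7789) has no solution.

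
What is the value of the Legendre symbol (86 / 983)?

Factor out 2: 86 = 2·43. Since 983 ≡ 7 (mod 8), (2 / 983) = +1. Now have (43 / 983).
Both 43 ≡ 3 and 983 ≡ 3 (mod 4), so reciprocity gives (43 / 983) = -(983 / 43). Reduce: 983 ≡ 37 (mod 43). Now have -(37 / 43).
37 ≡ 1 (mod 4), so quadratic reciprocity gives (37 / 43) = (43 / 37). Reduce: 43 ≡ 6 (mod 37). Now have -(6 / 37).
Factor out 2: 6 = 2·3. Since 37 ≡ 5 (mod 8), (2 / 37) = -1. Now have (3 / 37).
37 ≡ 1 (mod 4), so quadratic reciprocity gives (3 / 37) = (37 / 3). Reduce: 37 ≡ 1 (mod 3). Now have (1 / 3).
(1 / 3) = 1. Collecting the sign factors: 1.

1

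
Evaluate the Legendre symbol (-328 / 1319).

1

Pull out -1: (-328 / 1319) = (-1 / 1319)·(328 / 1319). Since 1319 ≡ 3 (mod 4), (-1 / 1319) = -1. Now have -(328 / 1319).
Factor out 2: 328 = 2^3·41. Since 1319 ≡ 7 (mod 8), (2 / 1319) = +1, and (2 / 1319)^3 = +1. Now have -(41 / 1319).
41 ≡ 1 (mod 4), so quadratic reciprocity gives (41 / 1319) = (1319 / 41). Reduce: 1319 ≡ 7 (mod 41). Now have -(7 / 41).
41 ≡ 1 (mod 4), so quadratic reciprocity gives (7 / 41) = (41 / 7). Reduce: 41 ≡ 6 (mod 7). Now have -(6 / 7).
Factor out 2: 6 = 2·3. Since 7 ≡ 7 (mod 8), (2 / 7) = +1. Now have -(3 / 7).
Both 3 ≡ 3 and 7 ≡ 3 (mod 4), so reciprocity gives (3 / 7) = -(7 / 3). Reduce: 7 ≡ 1 (mod 3). Now have (1 / 3).
(1 / 3) = 1. Collecting the sign factors: 1.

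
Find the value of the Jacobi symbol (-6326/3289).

Reduce the numerator: -6326 ≡ 252 (mod 3289), so (-6326/3289) = (252/3289).
Factor out 2: 252 = 2^2·63. Since 3289 ≡ 1 (mod 8), (2/3289) = +1, and (2/3289)^2 = +1. Now have (63/3289).
3289 ≡ 1 (mod 4), so quadratic reciprocity gives (63/3289) = (3289/63). Reduce: 3289 ≡ 13 (mod 63). Now have (13/63).
13 ≡ 1 (mod 4), so quadratic reciprocity gives (13/63) = (63/13). Reduce: 63 ≡ 11 (mod 13). Now have (11/13).
13 ≡ 1 (mod 4), so quadratic reciprocity gives (11/13) = (13/11). Reduce: 13 ≡ 2 (mod 11). Now have (2/11).
Factor out 2: 2 = 2. Since 11 ≡ 3 (mod 8), (2/11) = -1. Now have -(1/11).
(1/11) = 1. Collecting the sign factors: -1.

-1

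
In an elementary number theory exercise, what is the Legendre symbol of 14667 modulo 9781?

-1

(14667|9781)
  = (4886|9781)    [14667 ≡ 4886 mod 9781]
  = -(2443|9781)    [9781 ≡ 5 mod 8 ⇒ (2|9781) = -1]
  = -(9781|2443)    [QR: 9781 ≡ 1 mod 4, sign kept]
  = -(9|2443)    [9781 ≡ 9 mod 2443]
  = -(2443|9)    [QR: 9 ≡ 1 mod 4, sign kept]
  = -(4|9)    [2443 ≡ 4 mod 9]
  = -(1|9)    [9 ≡ 1 mod 8 ⇒ (2|9)^2 = +1]
  = -1    [(1|9) = 1]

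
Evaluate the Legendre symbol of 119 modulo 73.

(119/73)
  = (46/73)    [119 ≡ 46 mod 73]
  = (23/73)    [73 ≡ 1 mod 8 ⇒ (2/73) = +1]
  = (73/23)    [QR: 73 ≡ 1 mod 4, sign kept]
  = (4/23)    [73 ≡ 4 mod 23]
  = (1/23)    [23 ≡ 7 mod 8 ⇒ (2/23)^2 = +1]
  = 1    [(1/23) = 1]

1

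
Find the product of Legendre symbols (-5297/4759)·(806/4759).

By multiplicativity, (-5297·806/4759) = (-5297/4759)·(806/4759).
First factor (-5297/4759):
(-5297/4759)
  = -(5297/4759)    [4759 ≡ 3 mod 4 ⇒ (-1/4759) = -1]
  = -(538/4759)    [5297 ≡ 538 mod 4759]
  = -(269/4759)    [4759 ≡ 7 mod 8 ⇒ (2/4759) = +1]
  = -(4759/269)    [QR: 269 ≡ 1 mod 4, sign kept]
  = -(186/269)    [4759 ≡ 186 mod 269]
  = (93/269)    [269 ≡ 5 mod 8 ⇒ (2/269) = -1]
  = (269/93)    [QR: 93 ≡ 1 mod 4, sign kept]
  = (83/93)    [269 ≡ 83 mod 93]
  = (93/83)    [QR: 93 ≡ 1 mod 4, sign kept]
  = (10/83)    [93 ≡ 10 mod 83]
  = -(5/83)    [83 ≡ 3 mod 8 ⇒ (2/83) = -1]
  = -(83/5)    [QR: 5 ≡ 1 mod 4, sign kept]
  = -(3/5)    [83 ≡ 3 mod 5]
  = -(5/3)    [QR: 5 ≡ 1 mod 4, sign kept]
  = -(2/3)    [5 ≡ 2 mod 3]
  = (1/3)    [3 ≡ 3 mod 8 ⇒ (2/3) = -1]
  = 1    [(1/3) = 1]
Second factor (806/4759):
(806/4759)
  = (403/4759)    [4759 ≡ 7 mod 8 ⇒ (2/4759) = +1]
  = -(4759/403)    [QR: both ≡ 3 mod 4, sign flips]
  = -(326/403)    [4759 ≡ 326 mod 403]
  = (163/403)    [403 ≡ 3 mod 8 ⇒ (2/403) = -1]
  = -(403/163)    [QR: both ≡ 3 mod 4, sign flips]
  = -(77/163)    [403 ≡ 77 mod 163]
  = -(163/77)    [QR: 77 ≡ 1 mod 4, sign kept]
  = -(9/77)    [163 ≡ 9 mod 77]
  = -(77/9)    [QR: 9 ≡ 1 mod 4, sign kept]
  = -(5/9)    [77 ≡ 5 mod 9]
  = -(9/5)    [QR: 5 ≡ 1 mod 4, sign kept]
  = -(4/5)    [9 ≡ 4 mod 5]
  = -(1/5)    [5 ≡ 5 mod 8 ⇒ (2/5)^2 = +1]
  = -1    [(1/5) = 1]
Product: (1)·(-1) = -1.

-1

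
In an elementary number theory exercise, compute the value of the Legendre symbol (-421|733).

1

(-421|733)
  = (312|733)    [-421 ≡ 312 mod 733]
  = -(39|733)    [733 ≡ 5 mod 8 ⇒ (2|733)^3 = -1]
  = -(733|39)    [QR: 733 ≡ 1 mod 4, sign kept]
  = -(31|39)    [733 ≡ 31 mod 39]
  = (39|31)    [QR: both ≡ 3 mod 4, sign flips]
  = (8|31)    [39 ≡ 8 mod 31]
  = (1|31)    [31 ≡ 7 mod 8 ⇒ (2|31)^3 = +1]
  = 1    [(1|31) = 1]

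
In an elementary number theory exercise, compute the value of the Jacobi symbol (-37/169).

(-37/169)
  = (132/169)    [-37 ≡ 132 mod 169]
  = (33/169)    [169 ≡ 1 mod 8 ⇒ (2/169)^2 = +1]
  = (169/33)    [QR: 33 ≡ 1 mod 4, sign kept]
  = (4/33)    [169 ≡ 4 mod 33]
  = (1/33)    [33 ≡ 1 mod 8 ⇒ (2/33)^2 = +1]
  = 1    [(1/33) = 1]

1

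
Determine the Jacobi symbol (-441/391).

-1

(-441/391)
  = -(441/391)    [391 ≡ 3 mod 4 ⇒ (-1/391) = -1]
  = -(50/391)    [441 ≡ 50 mod 391]
  = -(25/391)    [391 ≡ 7 mod 8 ⇒ (2/391) = +1]
  = -(391/25)    [QR: 25 ≡ 1 mod 4, sign kept]
  = -(16/25)    [391 ≡ 16 mod 25]
  = -(1/25)    [25 ≡ 1 mod 8 ⇒ (2/25)^4 = +1]
  = -1    [(1/25) = 1]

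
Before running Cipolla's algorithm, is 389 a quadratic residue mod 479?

no

(389/479)
  = (479/389)    [QR: 389 ≡ 1 mod 4, sign kept]
  = (90/389)    [479 ≡ 90 mod 389]
  = -(45/389)    [389 ≡ 5 mod 8 ⇒ (2/389) = -1]
  = -(389/45)    [QR: 45 ≡ 1 mod 4, sign kept]
  = -(29/45)    [389 ≡ 29 mod 45]
  = -(45/29)    [QR: 29 ≡ 1 mod 4, sign kept]
  = -(16/29)    [45 ≡ 16 mod 29]
  = -(1/29)    [29 ≡ 5 mod 8 ⇒ (2/29)^4 = +1]
  = -1    [(1/29) = 1]
The Legendre symbol is -1, so x^2 ≡ 389 (mod 479) has no solution.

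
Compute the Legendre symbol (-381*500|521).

By multiplicativity, (-381·500|521) = (-381|521)·(500|521).
First factor (-381|521):
(-381|521)
  = (140|521)    [-381 ≡ 140 mod 521]
  = (35|521)    [521 ≡ 1 mod 8 ⇒ (2|521)^2 = +1]
  = (521|35)    [QR: 521 ≡ 1 mod 4, sign kept]
  = (31|35)    [521 ≡ 31 mod 35]
  = -(35|31)    [QR: both ≡ 3 mod 4, sign flips]
  = -(4|31)    [35 ≡ 4 mod 31]
  = -(1|31)    [31 ≡ 7 mod 8 ⇒ (2|31)^2 = +1]
  = -1    [(1|31) = 1]
Second factor (500|521):
(500|521)
  = (125|521)    [521 ≡ 1 mod 8 ⇒ (2|521)^2 = +1]
  = (521|125)    [QR: 125 ≡ 1 mod 4, sign kept]
  = (21|125)    [521 ≡ 21 mod 125]
  = (125|21)    [QR: 21 ≡ 1 mod 4, sign kept]
  = (20|21)    [125 ≡ 20 mod 21]
  = (5|21)    [21 ≡ 5 mod 8 ⇒ (2|21)^2 = +1]
  = (21|5)    [QR: 5 ≡ 1 mod 4, sign kept]
  = (1|5)    [21 ≡ 1 mod 5]
  = 1    [(1|5) = 1]
Product: (-1)·(1) = -1.

-1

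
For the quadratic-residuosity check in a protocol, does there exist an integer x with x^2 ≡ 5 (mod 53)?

(5/53)
  = (53/5)    [QR: 5 ≡ 1 mod 4, sign kept]
  = (3/5)    [53 ≡ 3 mod 5]
  = (5/3)    [QR: 5 ≡ 1 mod 4, sign kept]
  = (2/3)    [5 ≡ 2 mod 3]
  = -(1/3)    [3 ≡ 3 mod 8 ⇒ (2/3) = -1]
  = -1    [(1/3) = 1]
The Legendre symbol is -1, so x^2 ≡ 5 (mod 53) has no solution.

no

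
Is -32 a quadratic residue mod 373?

no

Reduce the numerator: -32 ≡ 341 (mod 373), so (-32/373) = (341/373).
341 ≡ 1 (mod 4), so quadratic reciprocity gives (341/373) = (373/341). Reduce: 373 ≡ 32 (mod 341). Now have (32/341).
Factor out 2: 32 = 2^5. Since 341 ≡ 5 (mod 8), (2/341) = -1, and (2/341)^5 = -1. Now have -(1/341).
(1/341) = 1. Collecting the sign factors: -1.
The Legendre symbol is -1, so x^2 ≡ -32 (mod 373) has no solution.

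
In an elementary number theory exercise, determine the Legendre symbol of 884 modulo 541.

(884|541)
  = (343|541)    [884 ≡ 343 mod 541]
  = (541|343)    [QR: 541 ≡ 1 mod 4, sign kept]
  = (198|343)    [541 ≡ 198 mod 343]
  = (99|343)    [343 ≡ 7 mod 8 ⇒ (2|343) = +1]
  = -(343|99)    [QR: both ≡ 3 mod 4, sign flips]
  = -(46|99)    [343 ≡ 46 mod 99]
  = (23|99)    [99 ≡ 3 mod 8 ⇒ (2|99) = -1]
  = -(99|23)    [QR: both ≡ 3 mod 4, sign flips]
  = -(7|23)    [99 ≡ 7 mod 23]
  = (23|7)    [QR: both ≡ 3 mod 4, sign flips]
  = (2|7)    [23 ≡ 2 mod 7]
  = (1|7)    [7 ≡ 7 mod 8 ⇒ (2|7) = +1]
  = 1    [(1|7) = 1]

1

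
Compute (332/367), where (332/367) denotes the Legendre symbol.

1

(332/367)
  = (83/367)    [367 ≡ 7 mod 8 ⇒ (2/367)^2 = +1]
  = -(367/83)    [QR: both ≡ 3 mod 4, sign flips]
  = -(35/83)    [367 ≡ 35 mod 83]
  = (83/35)    [QR: both ≡ 3 mod 4, sign flips]
  = (13/35)    [83 ≡ 13 mod 35]
  = (35/13)    [QR: 13 ≡ 1 mod 4, sign kept]
  = (9/13)    [35 ≡ 9 mod 13]
  = (13/9)    [QR: 9 ≡ 1 mod 4, sign kept]
  = (4/9)    [13 ≡ 4 mod 9]
  = (1/9)    [9 ≡ 1 mod 8 ⇒ (2/9)^2 = +1]
  = 1    [(1/9) = 1]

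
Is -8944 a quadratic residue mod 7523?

(-8944|7523)
  = (6102|7523)    [-8944 ≡ 6102 mod 7523]
  = -(3051|7523)    [7523 ≡ 3 mod 8 ⇒ (2|7523) = -1]
  = (7523|3051)    [QR: both ≡ 3 mod 4, sign flips]
  = (1421|3051)    [7523 ≡ 1421 mod 3051]
  = (3051|1421)    [QR: 1421 ≡ 1 mod 4, sign kept]
  = (209|1421)    [3051 ≡ 209 mod 1421]
  = (1421|209)    [QR: 209 ≡ 1 mod 4, sign kept]
  = (167|209)    [1421 ≡ 167 mod 209]
  = (209|167)    [QR: 209 ≡ 1 mod 4, sign kept]
  = (42|167)    [209 ≡ 42 mod 167]
  = (21|167)    [167 ≡ 7 mod 8 ⇒ (2|167) = +1]
  = (167|21)    [QR: 21 ≡ 1 mod 4, sign kept]
  = (20|21)    [167 ≡ 20 mod 21]
  = (5|21)    [21 ≡ 5 mod 8 ⇒ (2|21)^2 = +1]
  = (21|5)    [QR: 5 ≡ 1 mod 4, sign kept]
  = (1|5)    [21 ≡ 1 mod 5]
  = 1    [(1|5) = 1]
The Legendre symbol is 1, so x^2 ≡ -8944 (mod 7523) has solution.

yes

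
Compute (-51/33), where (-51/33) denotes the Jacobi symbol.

Reduce the numerator: -51 ≡ 15 (mod 33), so (-51/33) = (15/33).
33 ≡ 1 (mod 4), so quadratic reciprocity gives (15/33) = (33/15). Reduce: 33 ≡ 3 (mod 15). Now have (3/15).
Both 3 ≡ 3 and 15 ≡ 3 (mod 4), so reciprocity gives (3/15) = -(15/3). Reduce: 15 ≡ 0 (mod 3). Now have -(0/3).
The numerator is now 0 with denominator 3 > 1: the symbol is 0.

0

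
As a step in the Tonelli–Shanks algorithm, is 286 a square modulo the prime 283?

Reduce the numerator: 286 ≡ 3 (mod 283), so (286/283) = (3/283).
Both 3 ≡ 3 and 283 ≡ 3 (mod 4), so reciprocity gives (3/283) = -(283/3). Reduce: 283 ≡ 1 (mod 3). Now have -(1/3).
(1/3) = 1. Collecting the sign factors: -1.
(286/283) = -1, and 283 is prime, so 286 is not a quadratic residue mod 283.

no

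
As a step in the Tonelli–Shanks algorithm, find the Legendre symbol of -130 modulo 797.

(-130 / 797)
  = (667 / 797)    [-130 ≡ 667 mod 797]
  = (797 / 667)    [QR: 797 ≡ 1 mod 4, sign kept]
  = (130 / 667)    [797 ≡ 130 mod 667]
  = -(65 / 667)    [667 ≡ 3 mod 8 ⇒ (2 / 667) = -1]
  = -(667 / 65)    [QR: 65 ≡ 1 mod 4, sign kept]
  = -(17 / 65)    [667 ≡ 17 mod 65]
  = -(65 / 17)    [QR: 17 ≡ 1 mod 4, sign kept]
  = -(14 / 17)    [65 ≡ 14 mod 17]
  = -(7 / 17)    [17 ≡ 1 mod 8 ⇒ (2 / 17) = +1]
  = -(17 / 7)    [QR: 17 ≡ 1 mod 4, sign kept]
  = -(3 / 7)    [17 ≡ 3 mod 7]
  = (7 / 3)    [QR: both ≡ 3 mod 4, sign flips]
  = (1 / 3)    [7 ≡ 1 mod 3]
  = 1    [(1 / 3) = 1]

1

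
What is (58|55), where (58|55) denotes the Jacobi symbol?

Reduce the numerator: 58 ≡ 3 (mod 55), so (58|55) = (3|55).
Both 3 ≡ 3 and 55 ≡ 3 (mod 4), so reciprocity gives (3|55) = -(55|3). Reduce: 55 ≡ 1 (mod 3). Now have -(1|3).
(1|3) = 1. Collecting the sign factors: -1.

-1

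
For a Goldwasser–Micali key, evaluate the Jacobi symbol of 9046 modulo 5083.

(9046|5083)
  = (3963|5083)    [9046 ≡ 3963 mod 5083]
  = -(5083|3963)    [QR: both ≡ 3 mod 4, sign flips]
  = -(1120|3963)    [5083 ≡ 1120 mod 3963]
  = (35|3963)    [3963 ≡ 3 mod 8 ⇒ (2|3963)^5 = -1]
  = -(3963|35)    [QR: both ≡ 3 mod 4, sign flips]
  = -(8|35)    [3963 ≡ 8 mod 35]
  = (1|35)    [35 ≡ 3 mod 8 ⇒ (2|35)^3 = -1]
  = 1    [(1|35) = 1]

1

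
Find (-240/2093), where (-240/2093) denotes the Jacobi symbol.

(-240/2093)
  = (1853/2093)    [-240 ≡ 1853 mod 2093]
  = (2093/1853)    [QR: 1853 ≡ 1 mod 4, sign kept]
  = (240/1853)    [2093 ≡ 240 mod 1853]
  = (15/1853)    [1853 ≡ 5 mod 8 ⇒ (2/1853)^4 = +1]
  = (1853/15)    [QR: 1853 ≡ 1 mod 4, sign kept]
  = (8/15)    [1853 ≡ 8 mod 15]
  = (1/15)    [15 ≡ 7 mod 8 ⇒ (2/15)^3 = +1]
  = 1    [(1/15) = 1]

1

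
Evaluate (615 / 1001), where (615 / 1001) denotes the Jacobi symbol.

1001 ≡ 1 (mod 4), so quadratic reciprocity gives (615 / 1001) = (1001 / 615). Reduce: 1001 ≡ 386 (mod 615). Now have (386 / 615).
Factor out 2: 386 = 2·193. Since 615 ≡ 7 (mod 8), (2 / 615) = +1. Now have (193 / 615).
193 ≡ 1 (mod 4), so quadratic reciprocity gives (193 / 615) = (615 / 193). Reduce: 615 ≡ 36 (mod 193). Now have (36 / 193).
Factor out 2: 36 = 2^2·9. Since 193 ≡ 1 (mod 8), (2 / 193) = +1, and (2 / 193)^2 = +1. Now have (9 / 193).
9 ≡ 1 (mod 4), so quadratic reciprocity gives (9 / 193) = (193 / 9). Reduce: 193 ≡ 4 (mod 9). Now have (4 / 9).
Factor out 2: 4 = 2^2. Since 9 ≡ 1 (mod 8), (2 / 9) = +1, and (2 / 9)^2 = +1. Now have (1 / 9).
(1 / 9) = 1. Collecting the sign factors: 1.

1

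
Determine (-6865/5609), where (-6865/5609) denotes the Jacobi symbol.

Reduce the numerator: -6865 ≡ 4353 (mod 5609), so (-6865/5609) = (4353/5609).
4353 ≡ 1 (mod 4), so quadratic reciprocity gives (4353/5609) = (5609/4353). Reduce: 5609 ≡ 1256 (mod 4353). Now have (1256/4353).
Factor out 2: 1256 = 2^3·157. Since 4353 ≡ 1 (mod 8), (2/4353) = +1, and (2/4353)^3 = +1. Now have (157/4353).
157 ≡ 1 (mod 4), so quadratic reciprocity gives (157/4353) = (4353/157). Reduce: 4353 ≡ 114 (mod 157). Now have (114/157).
Factor out 2: 114 = 2·57. Since 157 ≡ 5 (mod 8), (2/157) = -1. Now have -(57/157).
57 ≡ 1 (mod 4), so quadratic reciprocity gives (57/157) = (157/57). Reduce: 157 ≡ 43 (mod 57). Now have -(43/57).
57 ≡ 1 (mod 4), so quadratic reciprocity gives (43/57) = (57/43). Reduce: 57 ≡ 14 (mod 43). Now have -(14/43).
Factor out 2: 14 = 2·7. Since 43 ≡ 3 (mod 8), (2/43) = -1. Now have (7/43).
Both 7 ≡ 3 and 43 ≡ 3 (mod 4), so reciprocity gives (7/43) = -(43/7). Reduce: 43 ≡ 1 (mod 7). Now have -(1/7).
(1/7) = 1. Collecting the sign factors: -1.

-1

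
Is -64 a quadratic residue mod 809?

(-64/809)
  = (745/809)    [-64 ≡ 745 mod 809]
  = (809/745)    [QR: 745 ≡ 1 mod 4, sign kept]
  = (64/745)    [809 ≡ 64 mod 745]
  = (1/745)    [745 ≡ 1 mod 8 ⇒ (2/745)^6 = +1]
  = 1    [(1/745) = 1]
(-64/809) = 1, and 809 is prime, so -64 is a quadratic residue mod 809.

yes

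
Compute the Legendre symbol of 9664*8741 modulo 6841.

By multiplicativity, (9664·8741/6841) = (9664/6841)·(8741/6841).
First factor (9664/6841):
(9664/6841)
  = (2823/6841)    [9664 ≡ 2823 mod 6841]
  = (6841/2823)    [QR: 6841 ≡ 1 mod 4, sign kept]
  = (1195/2823)    [6841 ≡ 1195 mod 2823]
  = -(2823/1195)    [QR: both ≡ 3 mod 4, sign flips]
  = -(433/1195)    [2823 ≡ 433 mod 1195]
  = -(1195/433)    [QR: 433 ≡ 1 mod 4, sign kept]
  = -(329/433)    [1195 ≡ 329 mod 433]
  = -(433/329)    [QR: 329 ≡ 1 mod 4, sign kept]
  = -(104/329)    [433 ≡ 104 mod 329]
  = -(13/329)    [329 ≡ 1 mod 8 ⇒ (2/329)^3 = +1]
  = -(329/13)    [QR: 13 ≡ 1 mod 4, sign kept]
  = -(4/13)    [329 ≡ 4 mod 13]
  = -(1/13)    [13 ≡ 5 mod 8 ⇒ (2/13)^2 = +1]
  = -1    [(1/13) = 1]
Second factor (8741/6841):
(8741/6841)
  = (1900/6841)    [8741 ≡ 1900 mod 6841]
  = (475/6841)    [6841 ≡ 1 mod 8 ⇒ (2/6841)^2 = +1]
  = (6841/475)    [QR: 6841 ≡ 1 mod 4, sign kept]
  = (191/475)    [6841 ≡ 191 mod 475]
  = -(475/191)    [QR: both ≡ 3 mod 4, sign flips]
  = -(93/191)    [475 ≡ 93 mod 191]
  = -(191/93)    [QR: 93 ≡ 1 mod 4, sign kept]
  = -(5/93)    [191 ≡ 5 mod 93]
  = -(93/5)    [QR: 5 ≡ 1 mod 4, sign kept]
  = -(3/5)    [93 ≡ 3 mod 5]
  = -(5/3)    [QR: 5 ≡ 1 mod 4, sign kept]
  = -(2/3)    [5 ≡ 2 mod 3]
  = (1/3)    [3 ≡ 3 mod 8 ⇒ (2/3) = -1]
  = 1    [(1/3) = 1]
Product: (-1)·(1) = -1.

-1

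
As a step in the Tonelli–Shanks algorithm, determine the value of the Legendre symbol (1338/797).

1

Reduce the numerator: 1338 ≡ 541 (mod 797), so (1338/797) = (541/797).
541 ≡ 1 (mod 4), so quadratic reciprocity gives (541/797) = (797/541). Reduce: 797 ≡ 256 (mod 541). Now have (256/541).
Factor out 2: 256 = 2^8. Since 541 ≡ 5 (mod 8), (2/541) = -1, and (2/541)^8 = +1. Now have (1/541).
(1/541) = 1. Collecting the sign factors: 1.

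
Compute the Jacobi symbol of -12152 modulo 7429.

(-12152|7429)
  = (2706|7429)    [-12152 ≡ 2706 mod 7429]
  = -(1353|7429)    [7429 ≡ 5 mod 8 ⇒ (2|7429) = -1]
  = -(7429|1353)    [QR: 1353 ≡ 1 mod 4, sign kept]
  = -(664|1353)    [7429 ≡ 664 mod 1353]
  = -(83|1353)    [1353 ≡ 1 mod 8 ⇒ (2|1353)^3 = +1]
  = -(1353|83)    [QR: 1353 ≡ 1 mod 4, sign kept]
  = -(25|83)    [1353 ≡ 25 mod 83]
  = -(83|25)    [QR: 25 ≡ 1 mod 4, sign kept]
  = -(8|25)    [83 ≡ 8 mod 25]
  = -(1|25)    [25 ≡ 1 mod 8 ⇒ (2|25)^3 = +1]
  = -1    [(1|25) = 1]

-1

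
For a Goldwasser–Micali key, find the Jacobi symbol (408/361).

1

Reduce the numerator: 408 ≡ 47 (mod 361), so (408/361) = (47/361).
361 ≡ 1 (mod 4), so quadratic reciprocity gives (47/361) = (361/47). Reduce: 361 ≡ 32 (mod 47). Now have (32/47).
Factor out 2: 32 = 2^5. Since 47 ≡ 7 (mod 8), (2/47) = +1, and (2/47)^5 = +1. Now have (1/47).
(1/47) = 1. Collecting the sign factors: 1.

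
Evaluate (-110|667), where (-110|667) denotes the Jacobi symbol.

-1

(-110|667)
  = (557|667)    [-110 ≡ 557 mod 667]
  = (667|557)    [QR: 557 ≡ 1 mod 4, sign kept]
  = (110|557)    [667 ≡ 110 mod 557]
  = -(55|557)    [557 ≡ 5 mod 8 ⇒ (2|557) = -1]
  = -(557|55)    [QR: 557 ≡ 1 mod 4, sign kept]
  = -(7|55)    [557 ≡ 7 mod 55]
  = (55|7)    [QR: both ≡ 3 mod 4, sign flips]
  = (6|7)    [55 ≡ 6 mod 7]
  = (3|7)    [7 ≡ 7 mod 8 ⇒ (2|7) = +1]
  = -(7|3)    [QR: both ≡ 3 mod 4, sign flips]
  = -(1|3)    [7 ≡ 1 mod 3]
  = -1    [(1|3) = 1]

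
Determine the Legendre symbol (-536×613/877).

By multiplicativity, (-536·613/877) = (-536/877)·(613/877).
First factor (-536/877):
Reduce the numerator: -536 ≡ 341 (mod 877), so (-536/877) = (341/877).
341 ≡ 1 (mod 4), so quadratic reciprocity gives (341/877) = (877/341). Reduce: 877 ≡ 195 (mod 341). Now have (195/341).
341 ≡ 1 (mod 4), so quadratic reciprocity gives (195/341) = (341/195). Reduce: 341 ≡ 146 (mod 195). Now have (146/195).
Factor out 2: 146 = 2·73. Since 195 ≡ 3 (mod 8), (2/195) = -1. Now have -(73/195).
73 ≡ 1 (mod 4), so quadratic reciprocity gives (73/195) = (195/73). Reduce: 195 ≡ 49 (mod 73). Now have -(49/73).
49 ≡ 1 (mod 4), so quadratic reciprocity gives (49/73) = (73/49). Reduce: 73 ≡ 24 (mod 49). Now have -(24/49).
Factor out 2: 24 = 2^3·3. Since 49 ≡ 1 (mod 8), (2/49) = +1, and (2/49)^3 = +1. Now have -(3/49).
49 ≡ 1 (mod 4), so quadratic reciprocity gives (3/49) = (49/3). Reduce: 49 ≡ 1 (mod 3). Now have -(1/3).
(1/3) = 1. Collecting the sign factors: -1.
Second factor (613/877):
613 ≡ 1 (mod 4), so quadratic reciprocity gives (613/877) = (877/613). Reduce: 877 ≡ 264 (mod 613). Now have (264/613).
Factor out 2: 264 = 2^3·33. Since 613 ≡ 5 (mod 8), (2/613) = -1, and (2/613)^3 = -1. Now have -(33/613).
33 ≡ 1 (mod 4), so quadratic reciprocity gives (33/613) = (613/33). Reduce: 613 ≡ 19 (mod 33). Now have -(19/33).
33 ≡ 1 (mod 4), so quadratic reciprocity gives (19/33) = (33/19). Reduce: 33 ≡ 14 (mod 19). Now have -(14/19).
Factor out 2: 14 = 2·7. Since 19 ≡ 3 (mod 8), (2/19) = -1. Now have (7/19).
Both 7 ≡ 3 and 19 ≡ 3 (mod 4), so reciprocity gives (7/19) = -(19/7). Reduce: 19 ≡ 5 (mod 7). Now have -(5/7).
5 ≡ 1 (mod 4), so quadratic reciprocity gives (5/7) = (7/5). Reduce: 7 ≡ 2 (mod 5). Now have -(2/5).
Factor out 2: 2 = 2. Since 5 ≡ 5 (mod 8), (2/5) = -1. Now have (1/5).
(1/5) = 1. Collecting the sign factors: 1.
Product: (-1)·(1) = -1.

-1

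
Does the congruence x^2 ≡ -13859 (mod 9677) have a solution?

yes

Reduce the numerator: -13859 ≡ 5495 (mod 9677), so (-13859/9677) = (5495/9677).
9677 ≡ 1 (mod 4), so quadratic reciprocity gives (5495/9677) = (9677/5495). Reduce: 9677 ≡ 4182 (mod 5495). Now have (4182/5495).
Factor out 2: 4182 = 2·2091. Since 5495 ≡ 7 (mod 8), (2/5495) = +1. Now have (2091/5495).
Both 2091 ≡ 3 and 5495 ≡ 3 (mod 4), so reciprocity gives (2091/5495) = -(5495/2091). Reduce: 5495 ≡ 1313 (mod 2091). Now have -(1313/2091).
1313 ≡ 1 (mod 4), so quadratic reciprocity gives (1313/2091) = (2091/1313). Reduce: 2091 ≡ 778 (mod 1313). Now have -(778/1313).
Factor out 2: 778 = 2·389. Since 1313 ≡ 1 (mod 8), (2/1313) = +1. Now have -(389/1313).
389 ≡ 1 (mod 4), so quadratic reciprocity gives (389/1313) = (1313/389). Reduce: 1313 ≡ 146 (mod 389). Now have -(146/389).
Factor out 2: 146 = 2·73. Since 389 ≡ 5 (mod 8), (2/389) = -1. Now have (73/389).
73 ≡ 1 (mod 4), so quadratic reciprocity gives (73/389) = (389/73). Reduce: 389 ≡ 24 (mod 73). Now have (24/73).
Factor out 2: 24 = 2^3·3. Since 73 ≡ 1 (mod 8), (2/73) = +1, and (2/73)^3 = +1. Now have (3/73).
73 ≡ 1 (mod 4), so quadratic reciprocity gives (3/73) = (73/3). Reduce: 73 ≡ 1 (mod 3). Now have (1/3).
(1/3) = 1. Collecting the sign factors: 1.
(-13859/9677) = 1, and 9677 is prime, so -13859 is a quadratic residue mod 9677.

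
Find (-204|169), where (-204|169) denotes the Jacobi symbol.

1

(-204|169)
  = (134|169)    [-204 ≡ 134 mod 169]
  = (67|169)    [169 ≡ 1 mod 8 ⇒ (2|169) = +1]
  = (169|67)    [QR: 169 ≡ 1 mod 4, sign kept]
  = (35|67)    [169 ≡ 35 mod 67]
  = -(67|35)    [QR: both ≡ 3 mod 4, sign flips]
  = -(32|35)    [67 ≡ 32 mod 35]
  = (1|35)    [35 ≡ 3 mod 8 ⇒ (2|35)^5 = -1]
  = 1    [(1|35) = 1]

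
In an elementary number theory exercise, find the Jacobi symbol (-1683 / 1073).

-1

(-1683 / 1073)
  = (463 / 1073)    [-1683 ≡ 463 mod 1073]
  = (1073 / 463)    [QR: 1073 ≡ 1 mod 4, sign kept]
  = (147 / 463)    [1073 ≡ 147 mod 463]
  = -(463 / 147)    [QR: both ≡ 3 mod 4, sign flips]
  = -(22 / 147)    [463 ≡ 22 mod 147]
  = (11 / 147)    [147 ≡ 3 mod 8 ⇒ (2 / 147) = -1]
  = -(147 / 11)    [QR: both ≡ 3 mod 4, sign flips]
  = -(4 / 11)    [147 ≡ 4 mod 11]
  = -(1 / 11)    [11 ≡ 3 mod 8 ⇒ (2 / 11)^2 = +1]
  = -1    [(1 / 11) = 1]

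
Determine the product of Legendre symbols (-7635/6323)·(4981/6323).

By multiplicativity, (-7635·4981/6323) = (-7635/6323)·(4981/6323).
First factor (-7635/6323):
(-7635/6323)
  = (5011/6323)    [-7635 ≡ 5011 mod 6323]
  = -(6323/5011)    [QR: both ≡ 3 mod 4, sign flips]
  = -(1312/5011)    [6323 ≡ 1312 mod 5011]
  = (41/5011)    [5011 ≡ 3 mod 8 ⇒ (2/5011)^5 = -1]
  = (5011/41)    [QR: 41 ≡ 1 mod 4, sign kept]
  = (9/41)    [5011 ≡ 9 mod 41]
  = (41/9)    [QR: 9 ≡ 1 mod 4, sign kept]
  = (5/9)    [41 ≡ 5 mod 9]
  = (9/5)    [QR: 5 ≡ 1 mod 4, sign kept]
  = (4/5)    [9 ≡ 4 mod 5]
  = (1/5)    [5 ≡ 5 mod 8 ⇒ (2/5)^2 = +1]
  = 1    [(1/5) = 1]
Second factor (4981/6323):
(4981/6323)
  = (6323/4981)    [QR: 4981 ≡ 1 mod 4, sign kept]
  = (1342/4981)    [6323 ≡ 1342 mod 4981]
  = -(671/4981)    [4981 ≡ 5 mod 8 ⇒ (2/4981) = -1]
  = -(4981/671)    [QR: 4981 ≡ 1 mod 4, sign kept]
  = -(284/671)    [4981 ≡ 284 mod 671]
  = -(71/671)    [671 ≡ 7 mod 8 ⇒ (2/671)^2 = +1]
  = (671/71)    [QR: both ≡ 3 mod 4, sign flips]
  = (32/71)    [671 ≡ 32 mod 71]
  = (1/71)    [71 ≡ 7 mod 8 ⇒ (2/71)^5 = +1]
  = 1    [(1/71) = 1]
Product: (1)·(1) = 1.

1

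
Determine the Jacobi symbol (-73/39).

1

(-73/39)
  = (5/39)    [-73 ≡ 5 mod 39]
  = (39/5)    [QR: 5 ≡ 1 mod 4, sign kept]
  = (4/5)    [39 ≡ 4 mod 5]
  = (1/5)    [5 ≡ 5 mod 8 ⇒ (2/5)^2 = +1]
  = 1    [(1/5) = 1]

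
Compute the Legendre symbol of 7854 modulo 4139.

Reduce the numerator: 7854 ≡ 3715 (mod 4139), so (7854/4139) = (3715/4139).
Both 3715 ≡ 3 and 4139 ≡ 3 (mod 4), so reciprocity gives (3715/4139) = -(4139/3715). Reduce: 4139 ≡ 424 (mod 3715). Now have -(424/3715).
Factor out 2: 424 = 2^3·53. Since 3715 ≡ 3 (mod 8), (2/3715) = -1, and (2/3715)^3 = -1. Now have (53/3715).
53 ≡ 1 (mod 4), so quadratic reciprocity gives (53/3715) = (3715/53). Reduce: 3715 ≡ 5 (mod 53). Now have (5/53).
5 ≡ 1 (mod 4), so quadratic reciprocity gives (5/53) = (53/5). Reduce: 53 ≡ 3 (mod 5). Now have (3/5).
5 ≡ 1 (mod 4), so quadratic reciprocity gives (3/5) = (5/3). Reduce: 5 ≡ 2 (mod 3). Now have (2/3).
Factor out 2: 2 = 2. Since 3 ≡ 3 (mod 8), (2/3) = -1. Now have -(1/3).
(1/3) = 1. Collecting the sign factors: -1.

-1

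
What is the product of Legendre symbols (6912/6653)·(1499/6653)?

By multiplicativity, (6912·1499/6653) = (6912/6653)·(1499/6653).
First factor (6912/6653):
Reduce the numerator: 6912 ≡ 259 (mod 6653), so (6912/6653) = (259/6653).
6653 ≡ 1 (mod 4), so quadratic reciprocity gives (259/6653) = (6653/259). Reduce: 6653 ≡ 178 (mod 259). Now have (178/259).
Factor out 2: 178 = 2·89. Since 259 ≡ 3 (mod 8), (2/259) = -1. Now have -(89/259).
89 ≡ 1 (mod 4), so quadratic reciprocity gives (89/259) = (259/89). Reduce: 259 ≡ 81 (mod 89). Now have -(81/89).
81 ≡ 1 (mod 4), so quadratic reciprocity gives (81/89) = (89/81). Reduce: 89 ≡ 8 (mod 81). Now have -(8/81).
Factor out 2: 8 = 2^3. Since 81 ≡ 1 (mod 8), (2/81) = +1, and (2/81)^3 = +1. Now have -(1/81).
(1/81) = 1. Collecting the sign factors: -1.
Second factor (1499/6653):
6653 ≡ 1 (mod 4), so quadratic reciprocity gives (1499/6653) = (6653/1499). Reduce: 6653 ≡ 657 (mod 1499). Now have (657/1499).
657 ≡ 1 (mod 4), so quadratic reciprocity gives (657/1499) = (1499/657). Reduce: 1499 ≡ 185 (mod 657). Now have (185/657).
185 ≡ 1 (mod 4), so quadratic reciprocity gives (185/657) = (657/185). Reduce: 657 ≡ 102 (mod 185). Now have (102/185).
Factor out 2: 102 = 2·51. Since 185 ≡ 1 (mod 8), (2/185) = +1. Now have (51/185).
185 ≡ 1 (mod 4), so quadratic reciprocity gives (51/185) = (185/51). Reduce: 185 ≡ 32 (mod 51). Now have (32/51).
Factor out 2: 32 = 2^5. Since 51 ≡ 3 (mod 8), (2/51) = -1, and (2/51)^5 = -1. Now have -(1/51).
(1/51) = 1. Collecting the sign factors: -1.
Product: (-1)·(-1) = 1.

1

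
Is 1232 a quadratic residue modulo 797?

Reduce the numerator: 1232 ≡ 435 (mod 797), so (1232/797) = (435/797).
797 ≡ 1 (mod 4), so quadratic reciprocity gives (435/797) = (797/435). Reduce: 797 ≡ 362 (mod 435). Now have (362/435).
Factor out 2: 362 = 2·181. Since 435 ≡ 3 (mod 8), (2/435) = -1. Now have -(181/435).
181 ≡ 1 (mod 4), so quadratic reciprocity gives (181/435) = (435/181). Reduce: 435 ≡ 73 (mod 181). Now have -(73/181).
73 ≡ 1 (mod 4), so quadratic reciprocity gives (73/181) = (181/73). Reduce: 181 ≡ 35 (mod 73). Now have -(35/73).
73 ≡ 1 (mod 4), so quadratic reciprocity gives (35/73) = (73/35). Reduce: 73 ≡ 3 (mod 35). Now have -(3/35).
Both 3 ≡ 3 and 35 ≡ 3 (mod 4), so reciprocity gives (3/35) = -(35/3). Reduce: 35 ≡ 2 (mod 3). Now have (2/3).
Factor out 2: 2 = 2. Since 3 ≡ 3 (mod 8), (2/3) = -1. Now have -(1/3).
(1/3) = 1. Collecting the sign factors: -1.
The Legendre symbol is -1, so x^2 ≡ 1232 (mod 797) has no solution.

no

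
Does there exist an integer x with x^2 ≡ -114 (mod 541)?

Reduce the numerator: -114 ≡ 427 (mod 541), so (-114/541) = (427/541).
541 ≡ 1 (mod 4), so quadratic reciprocity gives (427/541) = (541/427). Reduce: 541 ≡ 114 (mod 427). Now have (114/427).
Factor out 2: 114 = 2·57. Since 427 ≡ 3 (mod 8), (2/427) = -1. Now have -(57/427).
57 ≡ 1 (mod 4), so quadratic reciprocity gives (57/427) = (427/57). Reduce: 427 ≡ 28 (mod 57). Now have -(28/57).
Factor out 2: 28 = 2^2·7. Since 57 ≡ 1 (mod 8), (2/57) = +1, and (2/57)^2 = +1. Now have -(7/57).
57 ≡ 1 (mod 4), so quadratic reciprocity gives (7/57) = (57/7). Reduce: 57 ≡ 1 (mod 7). Now have -(1/7).
(1/7) = 1. Collecting the sign factors: -1.
The Legendre symbol is -1, so x^2 ≡ -114 (mod 541) has no solution.

no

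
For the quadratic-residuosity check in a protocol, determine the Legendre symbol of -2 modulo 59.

1

(-2 / 59)
  = (57 / 59)    [-2 ≡ 57 mod 59]
  = (59 / 57)    [QR: 57 ≡ 1 mod 4, sign kept]
  = (2 / 57)    [59 ≡ 2 mod 57]
  = (1 / 57)    [57 ≡ 1 mod 8 ⇒ (2 / 57) = +1]
  = 1    [(1 / 57) = 1]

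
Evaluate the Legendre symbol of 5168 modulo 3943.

1

(5168/3943)
  = (1225/3943)    [5168 ≡ 1225 mod 3943]
  = (3943/1225)    [QR: 1225 ≡ 1 mod 4, sign kept]
  = (268/1225)    [3943 ≡ 268 mod 1225]
  = (67/1225)    [1225 ≡ 1 mod 8 ⇒ (2/1225)^2 = +1]
  = (1225/67)    [QR: 1225 ≡ 1 mod 4, sign kept]
  = (19/67)    [1225 ≡ 19 mod 67]
  = -(67/19)    [QR: both ≡ 3 mod 4, sign flips]
  = -(10/19)    [67 ≡ 10 mod 19]
  = (5/19)    [19 ≡ 3 mod 8 ⇒ (2/19) = -1]
  = (19/5)    [QR: 5 ≡ 1 mod 4, sign kept]
  = (4/5)    [19 ≡ 4 mod 5]
  = (1/5)    [5 ≡ 5 mod 8 ⇒ (2/5)^2 = +1]
  = 1    [(1/5) = 1]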